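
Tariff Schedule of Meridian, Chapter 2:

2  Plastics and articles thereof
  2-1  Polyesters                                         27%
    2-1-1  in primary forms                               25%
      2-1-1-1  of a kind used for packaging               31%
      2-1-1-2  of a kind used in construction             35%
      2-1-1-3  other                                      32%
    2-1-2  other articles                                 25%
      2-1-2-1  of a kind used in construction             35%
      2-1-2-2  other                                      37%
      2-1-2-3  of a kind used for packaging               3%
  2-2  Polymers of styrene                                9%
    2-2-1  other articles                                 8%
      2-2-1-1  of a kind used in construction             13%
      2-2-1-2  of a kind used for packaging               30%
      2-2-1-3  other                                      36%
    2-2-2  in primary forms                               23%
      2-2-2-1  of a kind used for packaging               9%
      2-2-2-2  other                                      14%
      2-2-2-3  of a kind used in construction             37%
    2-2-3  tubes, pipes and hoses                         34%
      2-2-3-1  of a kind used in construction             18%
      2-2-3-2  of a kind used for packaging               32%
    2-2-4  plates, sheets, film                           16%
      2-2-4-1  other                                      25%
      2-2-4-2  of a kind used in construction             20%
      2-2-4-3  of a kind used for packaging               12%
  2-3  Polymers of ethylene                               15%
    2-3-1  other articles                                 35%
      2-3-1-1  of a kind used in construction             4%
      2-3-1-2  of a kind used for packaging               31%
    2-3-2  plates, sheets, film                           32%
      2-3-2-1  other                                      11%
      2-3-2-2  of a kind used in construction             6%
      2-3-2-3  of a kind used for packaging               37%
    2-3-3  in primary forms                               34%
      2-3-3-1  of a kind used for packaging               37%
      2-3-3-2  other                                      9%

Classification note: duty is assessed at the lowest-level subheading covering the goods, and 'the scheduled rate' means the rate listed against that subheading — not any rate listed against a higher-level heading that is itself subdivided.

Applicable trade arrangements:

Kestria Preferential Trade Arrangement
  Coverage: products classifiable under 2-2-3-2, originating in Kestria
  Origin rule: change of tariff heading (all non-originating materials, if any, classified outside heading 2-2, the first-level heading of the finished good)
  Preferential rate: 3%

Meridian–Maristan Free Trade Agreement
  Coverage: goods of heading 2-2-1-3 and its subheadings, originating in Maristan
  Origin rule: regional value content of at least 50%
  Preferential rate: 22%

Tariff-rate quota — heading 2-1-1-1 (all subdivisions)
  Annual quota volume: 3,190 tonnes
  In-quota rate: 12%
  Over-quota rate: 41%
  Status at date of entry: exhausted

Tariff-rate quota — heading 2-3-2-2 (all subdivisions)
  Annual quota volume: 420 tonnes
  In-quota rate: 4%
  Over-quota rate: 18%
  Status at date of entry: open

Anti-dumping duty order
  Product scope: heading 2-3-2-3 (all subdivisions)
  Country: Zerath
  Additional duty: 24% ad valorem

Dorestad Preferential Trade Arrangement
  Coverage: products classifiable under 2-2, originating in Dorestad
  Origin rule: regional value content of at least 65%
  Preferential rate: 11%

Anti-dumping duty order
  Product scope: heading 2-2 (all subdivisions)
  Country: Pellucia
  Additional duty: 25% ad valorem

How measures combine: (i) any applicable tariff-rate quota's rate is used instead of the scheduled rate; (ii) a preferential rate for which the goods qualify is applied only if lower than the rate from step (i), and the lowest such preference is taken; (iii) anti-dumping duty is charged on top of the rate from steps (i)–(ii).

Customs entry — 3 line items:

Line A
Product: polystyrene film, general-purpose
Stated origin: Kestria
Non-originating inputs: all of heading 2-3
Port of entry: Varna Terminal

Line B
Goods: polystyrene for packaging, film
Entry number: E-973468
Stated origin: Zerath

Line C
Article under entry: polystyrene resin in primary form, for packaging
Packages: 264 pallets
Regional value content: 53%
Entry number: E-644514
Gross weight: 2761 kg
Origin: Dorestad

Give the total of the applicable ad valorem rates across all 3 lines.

46%

Line A: polystyrene → 2-2; film → 2-2-4; general-purpose → 2-2-4-1. Scheduled 25%. Kestria agreement on 2-2-3-2: 2-2-4-1 not covered. → 25%.
Line B: polystyrene → 2-2; film → 2-2-4; for packaging → 2-2-4-3. Scheduled 12%. No special measure applies. → 12%.
Line C: polystyrene → 2-2; resin in primary form → 2-2-2; for packaging → 2-2-2-1. Scheduled 9%. Dorestad agreement on 2-2: RVC < 65%. → 9%.
Sum: 25% + 12% + 9% = 46%.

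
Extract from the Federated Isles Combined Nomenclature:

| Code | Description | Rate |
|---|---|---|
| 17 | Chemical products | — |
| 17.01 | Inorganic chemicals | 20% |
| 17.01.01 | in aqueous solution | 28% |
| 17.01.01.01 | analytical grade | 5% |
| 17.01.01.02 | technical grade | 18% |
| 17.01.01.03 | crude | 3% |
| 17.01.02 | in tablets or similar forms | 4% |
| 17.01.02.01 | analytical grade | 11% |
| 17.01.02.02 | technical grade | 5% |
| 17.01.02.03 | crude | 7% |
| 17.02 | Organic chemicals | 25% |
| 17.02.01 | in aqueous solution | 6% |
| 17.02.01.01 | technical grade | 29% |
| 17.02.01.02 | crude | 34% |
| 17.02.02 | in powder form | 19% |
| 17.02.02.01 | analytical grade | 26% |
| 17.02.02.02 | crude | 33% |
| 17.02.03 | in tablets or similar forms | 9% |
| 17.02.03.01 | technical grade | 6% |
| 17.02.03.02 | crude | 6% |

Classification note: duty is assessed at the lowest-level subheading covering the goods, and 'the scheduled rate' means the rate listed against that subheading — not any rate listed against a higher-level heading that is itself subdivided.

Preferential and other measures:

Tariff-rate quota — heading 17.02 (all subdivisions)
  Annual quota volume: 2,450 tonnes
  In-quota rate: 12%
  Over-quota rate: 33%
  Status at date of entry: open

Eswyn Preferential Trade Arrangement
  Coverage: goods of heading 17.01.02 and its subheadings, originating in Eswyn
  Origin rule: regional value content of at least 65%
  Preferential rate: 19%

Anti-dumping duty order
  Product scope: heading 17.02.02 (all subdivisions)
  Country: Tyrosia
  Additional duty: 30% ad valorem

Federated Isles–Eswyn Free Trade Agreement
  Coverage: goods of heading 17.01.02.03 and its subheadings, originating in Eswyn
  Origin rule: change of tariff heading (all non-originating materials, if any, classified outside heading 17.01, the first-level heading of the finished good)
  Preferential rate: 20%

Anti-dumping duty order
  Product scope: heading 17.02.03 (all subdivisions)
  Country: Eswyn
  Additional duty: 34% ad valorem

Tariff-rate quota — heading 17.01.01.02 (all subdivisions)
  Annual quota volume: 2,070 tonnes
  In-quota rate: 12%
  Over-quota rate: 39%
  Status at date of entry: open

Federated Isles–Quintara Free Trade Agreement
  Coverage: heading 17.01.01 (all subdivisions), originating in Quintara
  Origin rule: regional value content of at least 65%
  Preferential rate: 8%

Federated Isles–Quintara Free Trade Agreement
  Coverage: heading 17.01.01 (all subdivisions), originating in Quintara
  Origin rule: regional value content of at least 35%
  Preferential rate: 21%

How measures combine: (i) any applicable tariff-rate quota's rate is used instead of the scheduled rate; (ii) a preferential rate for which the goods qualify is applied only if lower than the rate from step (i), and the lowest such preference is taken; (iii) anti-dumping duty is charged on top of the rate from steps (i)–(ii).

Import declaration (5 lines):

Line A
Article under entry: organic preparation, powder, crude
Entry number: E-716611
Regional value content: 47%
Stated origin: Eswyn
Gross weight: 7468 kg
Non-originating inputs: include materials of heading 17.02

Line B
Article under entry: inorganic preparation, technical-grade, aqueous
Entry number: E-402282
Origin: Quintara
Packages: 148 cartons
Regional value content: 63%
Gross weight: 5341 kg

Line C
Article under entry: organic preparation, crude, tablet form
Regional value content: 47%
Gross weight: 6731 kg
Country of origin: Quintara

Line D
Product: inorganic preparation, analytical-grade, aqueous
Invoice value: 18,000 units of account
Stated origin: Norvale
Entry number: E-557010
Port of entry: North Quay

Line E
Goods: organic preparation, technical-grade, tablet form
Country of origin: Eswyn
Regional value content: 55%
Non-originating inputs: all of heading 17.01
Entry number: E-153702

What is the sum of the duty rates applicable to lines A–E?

Line A: organic → 17.02; powder → 17.02.02; crude → 17.02.02.02. Scheduled 33%. quota on 17.02 open → in-quota 12%; Eswyn agreement on 17.01.02: 17.02.02.02 not covered; Eswyn agreement on 17.01.02.03: 17.02.02.02 not covered. → 12%.
Line B: inorganic → 17.01; aqueous → 17.01.01; technical-grade → 17.01.01.02. Scheduled 18%. quota on 17.01.01.02 open → in-quota 12%; Quintara agreement on 17.01.01: RVC < 65%; Quintara agreement on 17.01.01: RVC ≥ 35% → 21% available; preference 21% not lower than 12% → no reduction. → 12%.
Line C: organic → 17.02; tablet form → 17.02.03; crude → 17.02.03.02. Scheduled 6%. quota on 17.02 open → in-quota 12%; Quintara agreement on 17.01.01: 17.02.03.02 not covered; Quintara agreement on 17.01.01: 17.02.03.02 not covered. → 12%.
Line D: inorganic → 17.01; aqueous → 17.01.01; analytical-grade → 17.01.01.01. Scheduled 5%. No special measure applies. → 5%.
Line E: organic → 17.02; tablet form → 17.02.03; technical-grade → 17.02.03.01. Scheduled 6%. quota on 17.02 open → in-quota 12%; Eswyn agreement on 17.01.02: 17.02.03.01 not covered; Eswyn agreement on 17.01.02.03: 17.02.03.01 not covered; anti-dumping (Eswyn, 17.02.03): +34%; total 12% + 34% = 46%. → 46%.
Sum: 12% + 12% + 12% + 5% + 46% = 87%.

87%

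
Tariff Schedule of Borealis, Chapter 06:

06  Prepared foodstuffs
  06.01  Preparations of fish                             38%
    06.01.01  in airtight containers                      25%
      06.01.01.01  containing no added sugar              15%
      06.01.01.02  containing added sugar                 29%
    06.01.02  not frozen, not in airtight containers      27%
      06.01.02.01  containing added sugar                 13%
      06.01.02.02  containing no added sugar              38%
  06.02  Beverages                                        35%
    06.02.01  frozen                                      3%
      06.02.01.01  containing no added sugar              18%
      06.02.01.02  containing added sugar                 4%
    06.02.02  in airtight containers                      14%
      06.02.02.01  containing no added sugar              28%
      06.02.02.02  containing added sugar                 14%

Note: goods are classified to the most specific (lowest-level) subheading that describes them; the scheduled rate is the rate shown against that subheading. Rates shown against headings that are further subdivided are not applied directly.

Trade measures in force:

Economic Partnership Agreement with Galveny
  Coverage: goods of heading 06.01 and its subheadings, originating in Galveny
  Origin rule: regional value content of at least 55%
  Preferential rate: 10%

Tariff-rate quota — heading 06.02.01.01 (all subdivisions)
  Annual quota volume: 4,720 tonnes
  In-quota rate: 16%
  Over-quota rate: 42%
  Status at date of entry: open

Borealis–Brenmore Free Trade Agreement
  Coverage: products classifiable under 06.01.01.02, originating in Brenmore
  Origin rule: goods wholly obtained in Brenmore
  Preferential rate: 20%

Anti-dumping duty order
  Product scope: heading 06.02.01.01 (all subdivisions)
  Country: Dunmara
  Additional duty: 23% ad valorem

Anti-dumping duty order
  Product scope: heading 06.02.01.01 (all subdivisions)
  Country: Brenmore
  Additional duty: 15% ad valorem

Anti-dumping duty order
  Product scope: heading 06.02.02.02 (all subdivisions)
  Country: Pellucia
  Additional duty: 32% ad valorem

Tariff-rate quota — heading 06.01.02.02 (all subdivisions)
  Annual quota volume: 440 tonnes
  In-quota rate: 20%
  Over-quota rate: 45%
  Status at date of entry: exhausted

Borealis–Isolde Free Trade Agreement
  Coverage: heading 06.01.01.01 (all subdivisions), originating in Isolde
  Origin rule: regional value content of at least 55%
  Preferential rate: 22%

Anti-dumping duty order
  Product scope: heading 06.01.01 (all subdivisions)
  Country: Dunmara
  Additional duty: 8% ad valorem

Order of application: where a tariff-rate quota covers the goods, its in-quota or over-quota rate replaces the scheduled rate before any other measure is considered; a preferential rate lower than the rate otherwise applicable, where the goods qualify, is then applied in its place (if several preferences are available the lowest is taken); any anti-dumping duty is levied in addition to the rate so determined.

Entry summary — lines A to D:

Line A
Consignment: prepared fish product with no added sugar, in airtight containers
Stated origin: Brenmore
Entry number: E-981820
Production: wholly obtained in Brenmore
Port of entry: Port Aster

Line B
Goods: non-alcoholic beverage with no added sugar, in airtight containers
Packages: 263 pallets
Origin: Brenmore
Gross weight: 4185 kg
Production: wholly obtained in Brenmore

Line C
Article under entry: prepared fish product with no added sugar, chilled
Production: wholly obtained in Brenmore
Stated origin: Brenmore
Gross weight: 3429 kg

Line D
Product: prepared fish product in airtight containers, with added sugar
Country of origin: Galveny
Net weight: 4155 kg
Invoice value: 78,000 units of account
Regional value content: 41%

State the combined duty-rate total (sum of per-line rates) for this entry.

117%

Line A: prepared fish product → 06.01; in airtight containers → 06.01.01; with no added sugar → 06.01.01.01. Scheduled 15%. Brenmore agreement on 06.01.01.02: 06.01.01.01 not covered. → 15%.
Line B: non-alcoholic beverage → 06.02; in airtight containers → 06.02.02; with no added sugar → 06.02.02.01. Scheduled 28%. Brenmore agreement on 06.01.01.02: 06.02.02.01 not covered. → 28%.
Line C: prepared fish product → 06.01; chilled → 06.01.02; with no added sugar → 06.01.02.02. Scheduled 38%. quota on 06.01.02.02 exhausted → over-quota 45%; Brenmore agreement on 06.01.01.02: 06.01.02.02 not covered. → 45%.
Line D: prepared fish product → 06.01; in airtight containers → 06.01.01; with added sugar → 06.01.01.02. Scheduled 29%. Galveny agreement on 06.01: RVC < 55%. → 29%.
Sum: 15% + 28% + 45% + 29% = 117%.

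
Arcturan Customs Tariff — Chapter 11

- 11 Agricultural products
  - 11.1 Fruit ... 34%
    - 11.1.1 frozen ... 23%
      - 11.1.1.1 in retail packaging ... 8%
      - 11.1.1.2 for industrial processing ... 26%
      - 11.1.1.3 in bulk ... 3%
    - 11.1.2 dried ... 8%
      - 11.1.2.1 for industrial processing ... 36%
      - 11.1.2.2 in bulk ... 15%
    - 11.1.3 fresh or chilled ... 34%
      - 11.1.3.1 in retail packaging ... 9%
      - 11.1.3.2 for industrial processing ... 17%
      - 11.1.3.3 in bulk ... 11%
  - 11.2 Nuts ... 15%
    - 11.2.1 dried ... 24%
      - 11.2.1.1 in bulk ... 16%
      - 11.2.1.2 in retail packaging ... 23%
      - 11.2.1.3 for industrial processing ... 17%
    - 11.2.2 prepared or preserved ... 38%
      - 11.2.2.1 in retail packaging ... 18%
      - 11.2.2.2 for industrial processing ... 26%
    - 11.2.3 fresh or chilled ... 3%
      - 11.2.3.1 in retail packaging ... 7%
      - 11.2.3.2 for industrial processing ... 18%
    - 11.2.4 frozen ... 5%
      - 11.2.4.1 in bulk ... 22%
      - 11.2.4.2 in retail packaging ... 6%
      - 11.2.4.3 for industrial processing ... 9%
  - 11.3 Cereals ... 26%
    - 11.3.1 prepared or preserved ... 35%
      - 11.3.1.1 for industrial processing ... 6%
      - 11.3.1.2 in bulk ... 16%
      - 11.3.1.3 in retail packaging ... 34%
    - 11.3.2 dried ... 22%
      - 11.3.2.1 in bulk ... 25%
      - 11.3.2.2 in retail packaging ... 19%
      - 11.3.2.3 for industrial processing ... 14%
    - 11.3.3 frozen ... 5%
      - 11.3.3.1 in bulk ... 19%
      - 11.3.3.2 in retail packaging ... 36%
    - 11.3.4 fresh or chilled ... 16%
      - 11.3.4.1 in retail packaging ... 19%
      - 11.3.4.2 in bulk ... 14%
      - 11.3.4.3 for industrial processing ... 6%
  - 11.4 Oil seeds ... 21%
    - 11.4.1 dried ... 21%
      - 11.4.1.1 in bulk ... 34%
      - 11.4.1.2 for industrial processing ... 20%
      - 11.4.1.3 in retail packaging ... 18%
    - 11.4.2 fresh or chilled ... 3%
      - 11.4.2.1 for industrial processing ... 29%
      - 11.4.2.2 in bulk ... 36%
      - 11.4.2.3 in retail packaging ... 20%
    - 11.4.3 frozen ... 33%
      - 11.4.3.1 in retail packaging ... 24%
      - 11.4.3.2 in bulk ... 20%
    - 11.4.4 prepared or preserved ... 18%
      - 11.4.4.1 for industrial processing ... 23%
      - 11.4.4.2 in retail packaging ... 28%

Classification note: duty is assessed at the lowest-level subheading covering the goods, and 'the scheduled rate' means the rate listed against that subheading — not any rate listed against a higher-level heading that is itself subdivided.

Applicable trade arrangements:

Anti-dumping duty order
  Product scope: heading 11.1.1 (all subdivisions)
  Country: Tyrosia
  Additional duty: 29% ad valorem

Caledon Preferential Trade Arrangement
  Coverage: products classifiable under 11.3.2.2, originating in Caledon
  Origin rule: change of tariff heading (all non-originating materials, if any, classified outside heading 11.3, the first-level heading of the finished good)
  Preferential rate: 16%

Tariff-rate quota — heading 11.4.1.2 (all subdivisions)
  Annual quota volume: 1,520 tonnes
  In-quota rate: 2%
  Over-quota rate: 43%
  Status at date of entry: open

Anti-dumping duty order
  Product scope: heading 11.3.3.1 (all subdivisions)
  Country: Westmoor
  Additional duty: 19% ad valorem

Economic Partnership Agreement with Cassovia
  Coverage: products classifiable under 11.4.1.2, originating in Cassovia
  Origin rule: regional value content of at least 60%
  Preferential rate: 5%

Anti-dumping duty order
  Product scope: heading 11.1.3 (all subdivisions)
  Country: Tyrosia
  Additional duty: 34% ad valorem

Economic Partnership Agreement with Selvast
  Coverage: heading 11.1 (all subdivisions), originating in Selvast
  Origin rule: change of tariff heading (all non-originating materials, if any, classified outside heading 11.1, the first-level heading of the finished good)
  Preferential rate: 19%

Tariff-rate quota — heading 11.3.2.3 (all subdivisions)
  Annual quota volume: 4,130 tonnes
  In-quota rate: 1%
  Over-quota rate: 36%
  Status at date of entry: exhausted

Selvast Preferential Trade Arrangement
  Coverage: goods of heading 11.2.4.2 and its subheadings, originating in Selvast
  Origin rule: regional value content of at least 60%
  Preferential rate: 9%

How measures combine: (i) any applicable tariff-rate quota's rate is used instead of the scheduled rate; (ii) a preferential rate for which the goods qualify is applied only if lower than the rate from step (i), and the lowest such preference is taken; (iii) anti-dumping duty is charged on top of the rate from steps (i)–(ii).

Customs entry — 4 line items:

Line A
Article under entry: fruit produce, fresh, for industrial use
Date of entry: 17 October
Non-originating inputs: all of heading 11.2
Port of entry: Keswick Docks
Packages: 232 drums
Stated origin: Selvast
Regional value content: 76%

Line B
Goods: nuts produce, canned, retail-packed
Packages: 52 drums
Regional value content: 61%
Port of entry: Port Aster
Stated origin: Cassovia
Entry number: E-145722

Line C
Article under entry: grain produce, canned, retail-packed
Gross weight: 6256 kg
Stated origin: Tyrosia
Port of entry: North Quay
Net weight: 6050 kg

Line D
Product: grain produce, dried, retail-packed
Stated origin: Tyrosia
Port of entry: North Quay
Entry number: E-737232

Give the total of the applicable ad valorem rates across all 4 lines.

88%

Line A: fruit → 11.1; fresh → 11.1.3; for industrial use → 11.1.3.2. Scheduled 17%. Selvast agreement on 11.1: CTH met → 19% available; Selvast agreement on 11.2.4.2: 11.1.3.2 not covered; preference 19% not lower than 17% → no reduction. → 17%.
Line B: nuts → 11.2; canned → 11.2.2; retail-packed → 11.2.2.1. Scheduled 18%. Cassovia agreement on 11.4.1.2: 11.2.2.1 not covered. → 18%.
Line C: grain → 11.3; canned → 11.3.1; retail-packed → 11.3.1.3. Scheduled 34%. No special measure applies. → 34%.
Line D: grain → 11.3; dried → 11.3.2; retail-packed → 11.3.2.2. Scheduled 19%. No special measure applies. → 19%.
Sum: 17% + 18% + 34% + 19% = 88%.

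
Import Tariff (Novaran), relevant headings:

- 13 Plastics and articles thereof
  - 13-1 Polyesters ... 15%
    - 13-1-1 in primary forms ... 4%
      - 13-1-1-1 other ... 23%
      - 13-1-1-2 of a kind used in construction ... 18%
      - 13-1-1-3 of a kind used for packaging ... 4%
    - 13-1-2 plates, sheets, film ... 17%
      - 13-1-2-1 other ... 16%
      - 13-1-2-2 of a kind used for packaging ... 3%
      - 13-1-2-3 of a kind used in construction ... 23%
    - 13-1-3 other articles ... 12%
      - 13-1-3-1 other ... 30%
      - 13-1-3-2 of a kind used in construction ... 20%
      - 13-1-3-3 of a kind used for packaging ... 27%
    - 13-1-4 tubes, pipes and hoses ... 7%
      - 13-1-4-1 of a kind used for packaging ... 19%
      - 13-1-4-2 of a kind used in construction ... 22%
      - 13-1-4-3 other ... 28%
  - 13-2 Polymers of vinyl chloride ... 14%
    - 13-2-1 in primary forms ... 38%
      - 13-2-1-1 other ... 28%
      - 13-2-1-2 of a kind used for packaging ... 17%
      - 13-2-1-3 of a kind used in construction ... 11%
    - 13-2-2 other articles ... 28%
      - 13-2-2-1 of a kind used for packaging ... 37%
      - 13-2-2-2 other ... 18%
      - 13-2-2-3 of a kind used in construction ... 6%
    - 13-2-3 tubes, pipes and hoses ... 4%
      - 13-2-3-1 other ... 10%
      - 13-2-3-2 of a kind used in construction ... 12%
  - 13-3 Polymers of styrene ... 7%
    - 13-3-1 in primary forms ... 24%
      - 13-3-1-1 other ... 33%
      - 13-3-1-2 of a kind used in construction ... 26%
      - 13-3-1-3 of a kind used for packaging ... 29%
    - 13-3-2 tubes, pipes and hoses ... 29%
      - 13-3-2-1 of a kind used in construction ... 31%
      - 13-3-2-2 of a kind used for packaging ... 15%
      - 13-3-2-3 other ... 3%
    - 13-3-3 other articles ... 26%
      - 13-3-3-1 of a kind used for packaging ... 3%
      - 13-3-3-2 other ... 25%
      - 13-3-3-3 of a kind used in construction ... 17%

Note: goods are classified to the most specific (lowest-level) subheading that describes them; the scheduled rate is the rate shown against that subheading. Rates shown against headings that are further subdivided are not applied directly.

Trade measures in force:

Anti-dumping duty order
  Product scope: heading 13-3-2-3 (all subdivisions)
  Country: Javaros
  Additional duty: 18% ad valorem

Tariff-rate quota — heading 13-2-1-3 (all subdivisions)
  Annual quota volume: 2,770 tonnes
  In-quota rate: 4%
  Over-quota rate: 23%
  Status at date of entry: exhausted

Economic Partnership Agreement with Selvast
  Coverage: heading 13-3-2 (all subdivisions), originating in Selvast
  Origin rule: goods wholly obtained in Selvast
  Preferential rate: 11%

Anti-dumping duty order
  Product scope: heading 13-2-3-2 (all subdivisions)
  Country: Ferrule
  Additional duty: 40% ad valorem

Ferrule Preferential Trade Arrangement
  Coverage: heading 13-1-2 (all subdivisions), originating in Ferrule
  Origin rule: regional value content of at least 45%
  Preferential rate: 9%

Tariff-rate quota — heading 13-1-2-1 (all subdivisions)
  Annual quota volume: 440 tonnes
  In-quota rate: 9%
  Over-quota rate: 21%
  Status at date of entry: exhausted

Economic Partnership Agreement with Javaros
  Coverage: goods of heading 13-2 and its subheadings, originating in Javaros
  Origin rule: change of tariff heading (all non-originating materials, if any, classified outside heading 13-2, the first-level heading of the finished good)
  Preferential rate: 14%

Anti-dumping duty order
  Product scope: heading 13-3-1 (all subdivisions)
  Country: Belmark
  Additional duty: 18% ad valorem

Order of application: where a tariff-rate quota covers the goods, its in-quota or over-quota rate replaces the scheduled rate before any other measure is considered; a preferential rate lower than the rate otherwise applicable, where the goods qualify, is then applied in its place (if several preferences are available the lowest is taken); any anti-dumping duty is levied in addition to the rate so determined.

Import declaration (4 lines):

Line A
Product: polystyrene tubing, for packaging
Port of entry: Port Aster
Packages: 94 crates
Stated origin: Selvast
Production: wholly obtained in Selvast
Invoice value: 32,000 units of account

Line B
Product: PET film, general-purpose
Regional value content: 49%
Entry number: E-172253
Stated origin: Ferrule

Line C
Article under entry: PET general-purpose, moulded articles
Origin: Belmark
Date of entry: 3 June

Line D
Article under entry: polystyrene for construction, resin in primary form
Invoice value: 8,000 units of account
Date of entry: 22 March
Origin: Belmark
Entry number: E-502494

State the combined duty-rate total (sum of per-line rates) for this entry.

Line A: polystyrene → 13-3; tubing → 13-3-2; for packaging → 13-3-2-2. Scheduled 15%. Selvast agreement on 13-3-2: wholly obtained → 11% available; preferential 11%. → 11%.
Line B: PET → 13-1; film → 13-1-2; general-purpose → 13-1-2-1. Scheduled 16%. quota on 13-1-2-1 exhausted → over-quota 21%; Ferrule agreement on 13-1-2: RVC ≥ 45% → 9% available; preferential 9%. → 9%.
Line C: PET → 13-1; moulded articles → 13-1-3; general-purpose → 13-1-3-1. Scheduled 30%. No special measure applies. → 30%.
Line D: polystyrene → 13-3; resin in primary form → 13-3-1; for construction → 13-3-1-2. Scheduled 26%. anti-dumping (Belmark, 13-3-1): +18%; total 26% + 18% = 44%. → 44%.
Sum: 11% + 9% + 30% + 44% = 94%.

94%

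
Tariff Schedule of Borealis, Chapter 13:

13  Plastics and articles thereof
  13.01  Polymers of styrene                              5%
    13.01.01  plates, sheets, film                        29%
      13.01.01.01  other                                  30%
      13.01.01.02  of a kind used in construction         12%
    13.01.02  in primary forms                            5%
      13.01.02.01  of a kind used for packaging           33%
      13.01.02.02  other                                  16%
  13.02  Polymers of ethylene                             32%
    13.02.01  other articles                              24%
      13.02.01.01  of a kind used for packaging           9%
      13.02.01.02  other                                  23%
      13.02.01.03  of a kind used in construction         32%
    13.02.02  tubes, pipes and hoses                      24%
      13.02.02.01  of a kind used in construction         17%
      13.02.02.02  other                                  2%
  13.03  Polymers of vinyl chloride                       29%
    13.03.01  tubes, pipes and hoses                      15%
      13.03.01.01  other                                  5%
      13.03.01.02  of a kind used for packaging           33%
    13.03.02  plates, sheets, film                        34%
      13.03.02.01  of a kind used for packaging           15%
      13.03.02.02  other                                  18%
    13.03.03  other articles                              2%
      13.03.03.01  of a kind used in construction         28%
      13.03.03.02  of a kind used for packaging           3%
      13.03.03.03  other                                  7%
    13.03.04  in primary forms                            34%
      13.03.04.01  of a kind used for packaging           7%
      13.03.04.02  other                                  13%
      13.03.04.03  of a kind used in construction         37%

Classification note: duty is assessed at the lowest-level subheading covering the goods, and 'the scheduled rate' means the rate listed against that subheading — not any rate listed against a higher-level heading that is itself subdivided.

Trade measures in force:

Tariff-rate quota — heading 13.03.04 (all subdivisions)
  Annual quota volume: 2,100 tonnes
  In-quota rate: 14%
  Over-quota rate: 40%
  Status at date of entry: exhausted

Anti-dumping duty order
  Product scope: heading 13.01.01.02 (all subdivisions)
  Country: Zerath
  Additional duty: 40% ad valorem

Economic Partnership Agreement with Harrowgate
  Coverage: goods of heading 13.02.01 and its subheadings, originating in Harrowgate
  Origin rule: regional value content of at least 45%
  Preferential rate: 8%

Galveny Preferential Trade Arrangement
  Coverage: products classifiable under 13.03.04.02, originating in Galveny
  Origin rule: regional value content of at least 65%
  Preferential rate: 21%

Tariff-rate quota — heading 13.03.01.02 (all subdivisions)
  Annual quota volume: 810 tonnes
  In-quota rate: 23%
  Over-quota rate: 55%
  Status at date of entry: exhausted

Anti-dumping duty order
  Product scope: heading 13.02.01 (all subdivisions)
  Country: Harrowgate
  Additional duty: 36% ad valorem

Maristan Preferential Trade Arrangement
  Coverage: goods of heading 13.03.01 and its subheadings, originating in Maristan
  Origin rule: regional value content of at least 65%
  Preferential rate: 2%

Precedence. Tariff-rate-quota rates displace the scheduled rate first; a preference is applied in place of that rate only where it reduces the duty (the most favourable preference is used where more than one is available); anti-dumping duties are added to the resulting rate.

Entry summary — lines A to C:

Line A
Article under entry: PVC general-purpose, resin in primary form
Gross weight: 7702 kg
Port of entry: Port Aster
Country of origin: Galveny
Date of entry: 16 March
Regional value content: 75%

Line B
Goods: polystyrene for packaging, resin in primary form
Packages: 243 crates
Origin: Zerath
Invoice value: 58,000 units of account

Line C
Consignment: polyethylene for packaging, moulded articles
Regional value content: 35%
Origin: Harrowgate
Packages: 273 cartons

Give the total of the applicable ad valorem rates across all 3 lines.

99%

Line A: PVC → 13.03; resin in primary form → 13.03.04; general-purpose → 13.03.04.02. Scheduled 13%. quota on 13.03.04 exhausted → over-quota 40%; Galveny agreement on 13.03.04.02: RVC ≥ 65% → 21% available; preferential 21%. → 21%.
Line B: polystyrene → 13.01; resin in primary form → 13.01.02; for packaging → 13.01.02.01. Scheduled 33%. No special measure applies. → 33%.
Line C: polyethylene → 13.02; moulded articles → 13.02.01; for packaging → 13.02.01.01. Scheduled 9%. Harrowgate agreement on 13.02.01: RVC < 45%; anti-dumping (Harrowgate, 13.02.01): +36%; total 9% + 36% = 45%. → 45%.
Sum: 21% + 33% + 45% = 99%.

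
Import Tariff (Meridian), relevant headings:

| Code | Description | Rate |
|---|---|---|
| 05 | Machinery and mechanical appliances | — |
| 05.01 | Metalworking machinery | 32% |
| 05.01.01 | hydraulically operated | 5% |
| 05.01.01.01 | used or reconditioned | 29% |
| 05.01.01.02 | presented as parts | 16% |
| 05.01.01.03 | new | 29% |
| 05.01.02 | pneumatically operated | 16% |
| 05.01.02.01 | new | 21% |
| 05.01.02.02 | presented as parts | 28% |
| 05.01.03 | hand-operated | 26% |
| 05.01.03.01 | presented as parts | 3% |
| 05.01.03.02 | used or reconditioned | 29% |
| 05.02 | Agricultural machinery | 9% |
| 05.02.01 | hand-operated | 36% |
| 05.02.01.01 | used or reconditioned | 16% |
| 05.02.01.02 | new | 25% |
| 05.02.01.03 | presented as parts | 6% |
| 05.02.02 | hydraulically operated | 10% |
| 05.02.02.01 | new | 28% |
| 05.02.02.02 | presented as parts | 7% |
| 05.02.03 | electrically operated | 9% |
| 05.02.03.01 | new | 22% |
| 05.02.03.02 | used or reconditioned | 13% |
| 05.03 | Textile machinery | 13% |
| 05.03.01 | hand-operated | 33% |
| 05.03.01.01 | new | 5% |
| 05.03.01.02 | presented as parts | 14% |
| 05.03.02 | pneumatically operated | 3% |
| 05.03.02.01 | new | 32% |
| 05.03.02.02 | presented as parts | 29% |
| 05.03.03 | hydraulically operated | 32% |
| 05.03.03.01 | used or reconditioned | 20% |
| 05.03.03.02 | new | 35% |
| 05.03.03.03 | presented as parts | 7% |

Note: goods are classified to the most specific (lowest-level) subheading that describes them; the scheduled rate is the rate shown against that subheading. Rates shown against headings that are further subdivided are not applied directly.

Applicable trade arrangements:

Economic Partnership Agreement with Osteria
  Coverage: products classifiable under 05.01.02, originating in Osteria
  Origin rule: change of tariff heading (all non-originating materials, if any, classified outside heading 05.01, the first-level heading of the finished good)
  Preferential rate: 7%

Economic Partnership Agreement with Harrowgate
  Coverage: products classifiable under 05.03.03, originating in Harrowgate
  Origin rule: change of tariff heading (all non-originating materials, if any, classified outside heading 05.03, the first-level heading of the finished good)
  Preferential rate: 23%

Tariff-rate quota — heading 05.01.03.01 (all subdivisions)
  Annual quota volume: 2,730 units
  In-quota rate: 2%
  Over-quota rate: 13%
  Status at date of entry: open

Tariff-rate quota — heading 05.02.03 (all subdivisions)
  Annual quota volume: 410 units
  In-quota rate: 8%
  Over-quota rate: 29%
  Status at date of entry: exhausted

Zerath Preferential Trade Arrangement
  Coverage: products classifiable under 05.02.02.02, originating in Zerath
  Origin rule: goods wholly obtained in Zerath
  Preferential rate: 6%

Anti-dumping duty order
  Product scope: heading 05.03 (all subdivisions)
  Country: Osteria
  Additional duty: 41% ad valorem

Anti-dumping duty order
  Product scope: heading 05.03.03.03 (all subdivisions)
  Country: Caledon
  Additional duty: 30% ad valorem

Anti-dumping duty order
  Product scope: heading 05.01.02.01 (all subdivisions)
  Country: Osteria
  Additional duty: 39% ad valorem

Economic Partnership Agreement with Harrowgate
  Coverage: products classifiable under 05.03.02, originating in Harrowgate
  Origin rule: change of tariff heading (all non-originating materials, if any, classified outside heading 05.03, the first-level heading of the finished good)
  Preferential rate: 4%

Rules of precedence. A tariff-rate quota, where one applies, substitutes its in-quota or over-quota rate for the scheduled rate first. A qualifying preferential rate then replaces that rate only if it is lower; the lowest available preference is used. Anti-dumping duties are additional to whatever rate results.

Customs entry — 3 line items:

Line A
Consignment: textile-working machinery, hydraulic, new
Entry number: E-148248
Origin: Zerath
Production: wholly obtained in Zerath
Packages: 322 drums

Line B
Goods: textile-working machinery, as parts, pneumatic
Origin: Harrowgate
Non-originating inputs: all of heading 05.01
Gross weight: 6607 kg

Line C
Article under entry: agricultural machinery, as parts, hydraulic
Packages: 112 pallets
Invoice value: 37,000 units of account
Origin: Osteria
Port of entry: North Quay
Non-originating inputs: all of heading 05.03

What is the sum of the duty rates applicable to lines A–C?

46%

Line A: textile-working → 05.03; hydraulic → 05.03.03; new → 05.03.03.02. Scheduled 35%. Zerath agreement on 05.02.02.02: 05.03.03.02 not covered. → 35%.
Line B: textile-working → 05.03; pneumatic → 05.03.02; as parts → 05.03.02.02. Scheduled 29%. Harrowgate agreement on 05.03.03: 05.03.02.02 not covered; Harrowgate agreement on 05.03.02: CTH met → 4% available; preferential 4%. → 4%.
Line C: agricultural → 05.02; hydraulic → 05.02.02; as parts → 05.02.02.02. Scheduled 7%. Osteria agreement on 05.01.02: 05.02.02.02 not covered. → 7%.
Sum: 35% + 4% + 7% = 46%.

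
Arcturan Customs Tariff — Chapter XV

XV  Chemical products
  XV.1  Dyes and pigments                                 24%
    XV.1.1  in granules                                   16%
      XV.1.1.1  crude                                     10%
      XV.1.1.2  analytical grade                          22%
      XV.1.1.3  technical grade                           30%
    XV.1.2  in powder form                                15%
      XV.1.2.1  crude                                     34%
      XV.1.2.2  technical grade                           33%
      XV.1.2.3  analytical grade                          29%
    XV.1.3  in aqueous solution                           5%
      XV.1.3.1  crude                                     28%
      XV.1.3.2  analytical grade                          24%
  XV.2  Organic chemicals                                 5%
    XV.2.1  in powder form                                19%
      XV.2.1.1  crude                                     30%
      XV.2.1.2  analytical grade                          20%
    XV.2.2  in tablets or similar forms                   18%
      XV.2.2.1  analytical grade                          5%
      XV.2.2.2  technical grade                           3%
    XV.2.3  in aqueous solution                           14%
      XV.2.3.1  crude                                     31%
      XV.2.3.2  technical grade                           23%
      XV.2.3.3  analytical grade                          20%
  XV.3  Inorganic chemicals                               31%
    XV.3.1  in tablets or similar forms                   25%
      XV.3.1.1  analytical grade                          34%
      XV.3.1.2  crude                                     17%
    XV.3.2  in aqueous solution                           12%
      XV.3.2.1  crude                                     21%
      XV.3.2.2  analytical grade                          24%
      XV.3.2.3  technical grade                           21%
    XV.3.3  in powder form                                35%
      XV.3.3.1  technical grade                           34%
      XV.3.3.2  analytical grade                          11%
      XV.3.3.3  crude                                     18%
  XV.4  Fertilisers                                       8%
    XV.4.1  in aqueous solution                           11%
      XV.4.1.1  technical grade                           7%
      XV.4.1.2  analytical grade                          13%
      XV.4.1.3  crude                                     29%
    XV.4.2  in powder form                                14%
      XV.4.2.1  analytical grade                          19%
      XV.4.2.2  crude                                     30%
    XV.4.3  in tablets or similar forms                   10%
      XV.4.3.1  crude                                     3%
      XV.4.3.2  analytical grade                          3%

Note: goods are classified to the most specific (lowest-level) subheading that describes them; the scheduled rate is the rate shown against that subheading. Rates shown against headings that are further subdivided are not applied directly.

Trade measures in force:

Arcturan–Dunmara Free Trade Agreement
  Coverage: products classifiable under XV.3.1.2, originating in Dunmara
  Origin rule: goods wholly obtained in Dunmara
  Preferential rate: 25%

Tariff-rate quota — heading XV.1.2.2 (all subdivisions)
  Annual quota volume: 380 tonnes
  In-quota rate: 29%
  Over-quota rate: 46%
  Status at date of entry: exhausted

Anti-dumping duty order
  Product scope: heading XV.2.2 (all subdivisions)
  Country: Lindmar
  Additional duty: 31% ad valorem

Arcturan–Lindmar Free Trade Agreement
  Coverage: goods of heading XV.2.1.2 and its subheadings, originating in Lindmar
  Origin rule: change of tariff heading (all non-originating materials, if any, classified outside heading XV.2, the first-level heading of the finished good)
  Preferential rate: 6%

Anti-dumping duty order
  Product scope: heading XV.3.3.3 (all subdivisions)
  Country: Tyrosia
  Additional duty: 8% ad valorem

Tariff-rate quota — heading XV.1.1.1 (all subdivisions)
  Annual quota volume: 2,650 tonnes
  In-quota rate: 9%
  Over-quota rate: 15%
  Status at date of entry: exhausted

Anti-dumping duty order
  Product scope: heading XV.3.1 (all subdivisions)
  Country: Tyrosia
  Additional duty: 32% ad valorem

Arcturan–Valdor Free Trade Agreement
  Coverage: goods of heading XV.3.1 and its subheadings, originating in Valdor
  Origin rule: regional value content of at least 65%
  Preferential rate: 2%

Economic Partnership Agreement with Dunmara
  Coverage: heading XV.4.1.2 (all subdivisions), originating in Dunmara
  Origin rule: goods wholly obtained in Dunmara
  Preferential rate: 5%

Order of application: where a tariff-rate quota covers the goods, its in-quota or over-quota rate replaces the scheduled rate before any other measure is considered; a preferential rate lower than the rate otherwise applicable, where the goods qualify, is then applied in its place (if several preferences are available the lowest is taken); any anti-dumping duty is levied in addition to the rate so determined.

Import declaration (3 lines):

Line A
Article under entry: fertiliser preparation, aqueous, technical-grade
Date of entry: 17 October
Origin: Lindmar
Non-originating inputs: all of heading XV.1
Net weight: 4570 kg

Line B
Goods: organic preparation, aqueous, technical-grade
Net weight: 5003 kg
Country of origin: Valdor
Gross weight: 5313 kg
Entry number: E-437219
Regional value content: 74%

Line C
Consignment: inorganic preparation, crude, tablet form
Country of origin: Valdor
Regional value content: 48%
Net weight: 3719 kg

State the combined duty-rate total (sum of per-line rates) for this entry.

47%

Line A: fertiliser → XV.4; aqueous → XV.4.1; technical-grade → XV.4.1.1. Scheduled 7%. Lindmar agreement on XV.2.1.2: XV.4.1.1 not covered. → 7%.
Line B: organic → XV.2; aqueous → XV.2.3; technical-grade → XV.2.3.2. Scheduled 23%. Valdor agreement on XV.3.1: XV.2.3.2 not covered. → 23%.
Line C: inorganic → XV.3; tablet form → XV.3.1; crude → XV.3.1.2. Scheduled 17%. Valdor agreement on XV.3.1: RVC < 65%. → 17%.
Sum: 7% + 23% + 17% = 47%.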